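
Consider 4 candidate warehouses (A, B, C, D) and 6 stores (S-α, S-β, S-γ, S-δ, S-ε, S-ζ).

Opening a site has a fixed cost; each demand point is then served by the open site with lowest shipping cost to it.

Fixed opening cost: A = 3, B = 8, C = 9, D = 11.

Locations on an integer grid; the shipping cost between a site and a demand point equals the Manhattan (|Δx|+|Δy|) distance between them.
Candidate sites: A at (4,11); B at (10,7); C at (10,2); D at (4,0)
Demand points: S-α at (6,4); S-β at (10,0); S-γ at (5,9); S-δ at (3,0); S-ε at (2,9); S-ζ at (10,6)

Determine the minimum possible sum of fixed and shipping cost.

40

Open {A, C}: assign each demand point to its cheapest open site.
  S-α→C 6, S-β→C 2, S-γ→A 3, S-δ→C 9, S-ε→A 4, S-ζ→C 4
  shipping cost 28, fixed 12 → total 40.
Compare {A, B, D}: shipping cost 21 + fixed 22 = 43.
Compare {A, C, D}: shipping cost 20 + fixed 23 = 43.
Compare {A, B}: shipping cost 34 + fixed 11 = 45.
All other subsets cost ≥ 43. Minimum total cost: 40.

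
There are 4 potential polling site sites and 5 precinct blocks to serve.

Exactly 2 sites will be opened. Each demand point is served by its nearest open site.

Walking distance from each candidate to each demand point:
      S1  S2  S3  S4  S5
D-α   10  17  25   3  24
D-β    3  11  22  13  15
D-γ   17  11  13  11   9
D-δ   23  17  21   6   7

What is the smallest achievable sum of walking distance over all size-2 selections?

46

Open {D-α, D-γ}.
  S1→D-α 10, S2→D-γ 11, S3→D-γ 13, S4→D-α 3, S5→D-γ 9  ⇒ total 46.
Compare {D-β, D-γ}: total 47.
Compare {D-β, D-δ}: total 48.
No size-2 selection does better; minimum is 46.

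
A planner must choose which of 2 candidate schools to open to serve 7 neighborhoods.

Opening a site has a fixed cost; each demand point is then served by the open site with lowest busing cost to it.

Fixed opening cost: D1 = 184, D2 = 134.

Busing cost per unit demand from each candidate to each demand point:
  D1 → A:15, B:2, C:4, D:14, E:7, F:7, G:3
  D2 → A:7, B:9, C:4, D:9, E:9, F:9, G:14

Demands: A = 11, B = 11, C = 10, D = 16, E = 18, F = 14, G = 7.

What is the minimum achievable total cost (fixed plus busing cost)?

Open {D1, D2}: assign each demand point to its cheapest open site.
  A→D2 11×7=77, B→D1 11×2=22, C→D1 10×4=40, D→D2 16×9=144, E→D1 18×7=126, F→D1 14×7=98, G→D1 7×3=21
  busing cost 528, fixed 318 → total 846.
Compare {D1}: busing cost 696 + fixed 184 = 880.
Compare {D2}: busing cost 746 + fixed 134 = 880.

846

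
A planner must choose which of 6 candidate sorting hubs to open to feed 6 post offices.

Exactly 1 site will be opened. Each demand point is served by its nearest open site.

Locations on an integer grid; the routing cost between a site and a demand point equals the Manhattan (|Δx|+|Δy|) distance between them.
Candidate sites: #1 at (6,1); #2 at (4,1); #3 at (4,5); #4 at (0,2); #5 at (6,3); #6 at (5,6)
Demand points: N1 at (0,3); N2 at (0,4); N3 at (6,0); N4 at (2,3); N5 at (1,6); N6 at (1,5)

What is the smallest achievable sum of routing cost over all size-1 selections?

Open {#4}.
  N1→#4 1, N2→#4 2, N3→#4 8, N4→#4 3, N5→#4 5, N6→#4 4  ⇒ total 23.
Compare {#3}: total 29.
Compare {#2}: total 35.
No size-1 selection does better; minimum is 23.

23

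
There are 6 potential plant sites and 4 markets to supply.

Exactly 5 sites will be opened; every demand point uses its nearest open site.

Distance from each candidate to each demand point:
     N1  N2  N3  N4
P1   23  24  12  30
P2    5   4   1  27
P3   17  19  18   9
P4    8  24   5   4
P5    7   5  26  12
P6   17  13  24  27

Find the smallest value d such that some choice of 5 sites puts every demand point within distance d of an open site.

Open {P1, P2, P3, P4, P5}.
  Farthest demand point is N1 at distance 5 (to P2); all others are ≤ 5.
With {P1, P2, P3, P4, P6} the worst case is 5.
With {P1, P2, P4, P5, P6} the worst case is 5.
No size-5 selection achieves below 5.

5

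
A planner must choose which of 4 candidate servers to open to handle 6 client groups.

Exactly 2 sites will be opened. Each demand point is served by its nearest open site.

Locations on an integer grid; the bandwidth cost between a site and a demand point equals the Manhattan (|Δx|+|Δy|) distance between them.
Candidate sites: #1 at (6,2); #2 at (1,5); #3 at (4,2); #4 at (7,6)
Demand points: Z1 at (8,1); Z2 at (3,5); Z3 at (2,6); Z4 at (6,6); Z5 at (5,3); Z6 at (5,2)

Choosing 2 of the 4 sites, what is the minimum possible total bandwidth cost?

Open {#1, #2}.
  Z1→#1 3, Z2→#2 2, Z3→#2 2, Z4→#1 4, Z5→#1 2, Z6→#1 1  ⇒ total 14.
Compare {#1, #4}: total 17.
Compare {#2, #3}: total 18.
No size-2 selection does better; minimum is 14.

14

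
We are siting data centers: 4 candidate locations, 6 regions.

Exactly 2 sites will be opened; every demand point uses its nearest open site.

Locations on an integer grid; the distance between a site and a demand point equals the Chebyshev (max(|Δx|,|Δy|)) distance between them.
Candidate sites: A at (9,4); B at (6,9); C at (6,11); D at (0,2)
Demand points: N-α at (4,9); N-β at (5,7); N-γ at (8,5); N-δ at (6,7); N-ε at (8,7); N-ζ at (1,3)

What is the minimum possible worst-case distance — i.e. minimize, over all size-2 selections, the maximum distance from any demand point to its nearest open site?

Open {B, D}.
  Farthest demand point is N-γ at distance 4 (to B); all others are ≤ 4.
With {A, D} the worst case is 5.
With {A, B} the worst case is 6.
No size-2 selection achieves below 4.

4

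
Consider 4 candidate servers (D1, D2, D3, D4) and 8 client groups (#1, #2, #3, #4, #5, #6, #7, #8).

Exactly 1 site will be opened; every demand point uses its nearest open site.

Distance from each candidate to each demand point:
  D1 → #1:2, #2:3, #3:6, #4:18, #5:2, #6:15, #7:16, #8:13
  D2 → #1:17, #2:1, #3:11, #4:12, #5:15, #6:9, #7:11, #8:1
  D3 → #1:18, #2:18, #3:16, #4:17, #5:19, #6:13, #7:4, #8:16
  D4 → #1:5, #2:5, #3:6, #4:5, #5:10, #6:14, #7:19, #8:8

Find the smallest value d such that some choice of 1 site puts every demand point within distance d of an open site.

Open {D2}.
  Farthest demand point is #1 at distance 17 (to D2); all others are ≤ 17.
With {D1} the worst case is 18.
With {D3} the worst case is 19.
No size-1 selection achieves below 17.

17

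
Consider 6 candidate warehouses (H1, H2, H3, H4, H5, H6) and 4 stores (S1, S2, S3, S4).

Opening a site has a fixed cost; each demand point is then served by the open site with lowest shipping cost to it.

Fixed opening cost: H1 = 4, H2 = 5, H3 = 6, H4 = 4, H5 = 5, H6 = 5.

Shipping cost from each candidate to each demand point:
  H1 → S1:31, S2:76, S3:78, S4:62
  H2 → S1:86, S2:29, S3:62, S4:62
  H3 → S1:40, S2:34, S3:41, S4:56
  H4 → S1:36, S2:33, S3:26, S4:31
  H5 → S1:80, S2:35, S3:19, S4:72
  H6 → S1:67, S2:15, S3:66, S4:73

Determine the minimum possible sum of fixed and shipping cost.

114

Open {H1, H4, H5, H6}: assign each demand point to its cheapest open site.
  S1→H1 31, S2→H6 15, S3→H5 19, S4→H4 31
  shipping cost 96, fixed 18 → total 114.
Compare {H4, H5, H6}: shipping cost 101 + fixed 14 = 115.
Compare {H1, H4, H6}: shipping cost 103 + fixed 13 = 116.
Compare {H4, H6}: shipping cost 108 + fixed 9 = 117.
All other subsets cost ≥ 115. Minimum total cost: 114.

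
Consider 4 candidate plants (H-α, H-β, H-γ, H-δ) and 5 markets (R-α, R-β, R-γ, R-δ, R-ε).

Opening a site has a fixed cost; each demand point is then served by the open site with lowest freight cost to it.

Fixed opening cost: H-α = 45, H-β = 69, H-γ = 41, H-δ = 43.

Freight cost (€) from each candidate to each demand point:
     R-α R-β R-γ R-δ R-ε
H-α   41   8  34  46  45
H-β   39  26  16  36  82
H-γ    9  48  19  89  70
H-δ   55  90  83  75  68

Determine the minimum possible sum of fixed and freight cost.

213

Open {H-α, H-γ}: assign each demand point to its cheapest open site.
  R-α→H-γ 9, R-β→H-α 8, R-γ→H-γ 19, R-δ→H-α 46, R-ε→H-α 45
  freight cost 127, fixed 86 → total 213.
Compare {H-α}: freight cost 174 + fixed 45 = 219.
Compare {H-α, H-γ, H-δ}: freight cost 127 + fixed 129 = 256.
Compare {H-α, H-β}: freight cost 144 + fixed 114 = 258.
All other subsets cost ≥ 219. Minimum total cost: 213.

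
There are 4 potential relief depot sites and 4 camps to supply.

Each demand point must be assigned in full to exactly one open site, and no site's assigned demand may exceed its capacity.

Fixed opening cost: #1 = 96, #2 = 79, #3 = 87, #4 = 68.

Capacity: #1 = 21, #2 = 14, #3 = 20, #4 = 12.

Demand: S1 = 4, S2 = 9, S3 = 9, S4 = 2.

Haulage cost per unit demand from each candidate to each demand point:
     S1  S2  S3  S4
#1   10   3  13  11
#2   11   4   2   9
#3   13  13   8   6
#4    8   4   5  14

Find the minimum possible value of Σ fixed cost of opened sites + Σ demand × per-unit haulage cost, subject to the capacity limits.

273

Open {#2, #4}; cheapest assignment that respects the capacities:
  #2 (cap 14, load 13): S1, S3 — cost 4×11 + 9×2 = 62
  #4 (cap 12, load 11): S2, S4 — cost 9×4 + 2×14 = 64
  Shipping 126, fixed 147 → total 273.
  Any other capacity-feasible assignment to {#2, #4} ships for at least 126.
Compare {#1, #2}: its best feasible assignment gives total 278.
Compare {#1, #4}: its best feasible assignment gives total 298.
Every other set of open sites that can feasibly serve all demand totals ≥ 278 even under its best assignment. Minimum: 273.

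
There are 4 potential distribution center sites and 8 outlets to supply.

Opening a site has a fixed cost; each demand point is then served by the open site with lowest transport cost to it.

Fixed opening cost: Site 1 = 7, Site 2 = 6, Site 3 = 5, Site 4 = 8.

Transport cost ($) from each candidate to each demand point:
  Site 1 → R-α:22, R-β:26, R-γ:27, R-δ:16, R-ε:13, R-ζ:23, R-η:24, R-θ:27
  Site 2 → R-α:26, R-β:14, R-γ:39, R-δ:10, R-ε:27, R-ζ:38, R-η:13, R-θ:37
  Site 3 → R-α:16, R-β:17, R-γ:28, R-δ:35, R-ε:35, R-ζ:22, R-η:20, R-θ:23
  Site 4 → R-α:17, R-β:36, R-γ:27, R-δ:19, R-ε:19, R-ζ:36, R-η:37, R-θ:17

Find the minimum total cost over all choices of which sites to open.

155

Open {Site 1, Site 2, Site 4}: assign each demand point to its cheapest open site.
  R-α→Site 4 17, R-β→Site 2 14, R-γ→Site 1 27, R-δ→Site 2 10, R-ε→Site 1 13, R-ζ→Site 1 23, R-η→Site 2 13, R-θ→Site 4 17
  transport cost 134, fixed 21 → total 155.
Compare {Site 1, Site 2, Site 3}: transport cost 138 + fixed 18 = 156.
Compare {Site 2, Site 3, Site 4}: transport cost 138 + fixed 19 = 157.
Compare {Site 1, Site 2, Site 3, Site 4}: transport cost 132 + fixed 26 = 158.
All other subsets cost ≥ 156. Minimum total cost: 155.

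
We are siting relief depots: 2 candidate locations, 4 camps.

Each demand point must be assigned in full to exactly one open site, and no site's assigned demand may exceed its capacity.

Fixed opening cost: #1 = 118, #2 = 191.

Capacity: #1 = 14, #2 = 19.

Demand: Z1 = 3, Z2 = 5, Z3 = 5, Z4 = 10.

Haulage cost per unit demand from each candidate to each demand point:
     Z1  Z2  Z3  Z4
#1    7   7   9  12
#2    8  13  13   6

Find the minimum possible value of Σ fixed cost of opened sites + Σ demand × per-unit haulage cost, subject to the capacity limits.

Open {#1, #2}; cheapest assignment that respects the capacities:
  #1 (cap 14, load 13): Z1, Z2, Z3 — cost 3×7 + 5×7 + 5×9 = 101
  #2 (cap 19, load 10): Z4 — cost 10×6 = 60
  Shipping 161, fixed 309 → total 470.
  Any other capacity-feasible assignment to {#1, #2} ships for at least 161.
Total demand is 23 and no other set of sites has combined capacity ≥ 23, so {#1, #2} is the only feasible choice of open sites. Minimum: 470.

470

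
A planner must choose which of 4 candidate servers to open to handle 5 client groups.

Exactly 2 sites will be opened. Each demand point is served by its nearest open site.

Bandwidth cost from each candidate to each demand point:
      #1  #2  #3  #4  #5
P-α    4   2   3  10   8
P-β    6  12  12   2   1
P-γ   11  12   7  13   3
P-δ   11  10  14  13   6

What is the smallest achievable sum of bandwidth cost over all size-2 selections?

12

Open {P-α, P-β}.
  #1→P-α 4, #2→P-α 2, #3→P-α 3, #4→P-β 2, #5→P-β 1  ⇒ total 12.
Compare {P-α, P-γ}: total 22.
Compare {P-α, P-δ}: total 25.
No size-2 selection does better; minimum is 12.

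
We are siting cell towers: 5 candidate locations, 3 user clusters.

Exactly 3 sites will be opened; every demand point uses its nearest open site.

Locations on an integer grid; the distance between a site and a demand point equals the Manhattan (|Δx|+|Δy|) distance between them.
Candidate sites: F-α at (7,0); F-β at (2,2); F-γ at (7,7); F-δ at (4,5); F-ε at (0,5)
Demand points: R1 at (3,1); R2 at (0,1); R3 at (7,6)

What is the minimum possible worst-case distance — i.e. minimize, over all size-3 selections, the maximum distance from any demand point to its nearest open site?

3

Open {F-α, F-β, F-γ}.
  Farthest demand point is R2 at distance 3 (to F-β); all others are ≤ 3.
With {F-β, F-γ, F-δ} the worst case is 3.
With {F-β, F-γ, F-ε} the worst case is 3.
No size-3 selection achieves below 3.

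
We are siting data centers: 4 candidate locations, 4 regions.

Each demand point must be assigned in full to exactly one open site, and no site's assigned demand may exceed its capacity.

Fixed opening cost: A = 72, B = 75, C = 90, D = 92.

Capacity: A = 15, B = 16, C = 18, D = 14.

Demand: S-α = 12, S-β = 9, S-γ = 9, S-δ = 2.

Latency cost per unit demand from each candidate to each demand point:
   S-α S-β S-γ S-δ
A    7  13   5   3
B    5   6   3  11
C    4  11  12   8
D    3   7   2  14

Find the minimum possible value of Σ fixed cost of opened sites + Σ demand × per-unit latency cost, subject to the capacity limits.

Open {A, B, D}; cheapest assignment that respects the capacities:
  A (cap 15, load 11): S-γ, S-δ — cost 9×5 + 2×3 = 51
  B (cap 16, load 9): S-β — cost 9×6 = 54
  D (cap 14, load 12): S-α — cost 12×3 = 36
  Shipping 141, fixed 239 → total 380.
  Any other capacity-feasible assignment to {A, B, D} ships for at least 141.
Compare {A, B, C}: its best feasible assignment gives total 390.
Compare {B, C, D}: its best feasible assignment gives total 393.
Every other set of open sites that can feasibly serve all demand totals ≥ 390 even under its best assignment. Minimum: 380.

380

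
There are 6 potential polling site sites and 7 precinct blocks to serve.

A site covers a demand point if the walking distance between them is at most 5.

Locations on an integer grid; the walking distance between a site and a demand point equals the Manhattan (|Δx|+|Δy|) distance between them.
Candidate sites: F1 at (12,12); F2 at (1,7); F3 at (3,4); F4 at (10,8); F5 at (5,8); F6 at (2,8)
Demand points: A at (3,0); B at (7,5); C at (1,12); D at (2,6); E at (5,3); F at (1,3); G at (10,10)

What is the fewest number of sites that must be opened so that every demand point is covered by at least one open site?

Coverage sets (demand points within 5 of each site):
  F1: {G}
  F2: {C, D, F}
  F3: {A, B, D, E, F}
  F4: {G}
  F5: {B, D, E}
  F6: {C, D}
No 2 sites suffice: every size-2 union leaves at least one demand point uncovered.
But {F1, F2, F3} covers everything, so the minimum is 3.

3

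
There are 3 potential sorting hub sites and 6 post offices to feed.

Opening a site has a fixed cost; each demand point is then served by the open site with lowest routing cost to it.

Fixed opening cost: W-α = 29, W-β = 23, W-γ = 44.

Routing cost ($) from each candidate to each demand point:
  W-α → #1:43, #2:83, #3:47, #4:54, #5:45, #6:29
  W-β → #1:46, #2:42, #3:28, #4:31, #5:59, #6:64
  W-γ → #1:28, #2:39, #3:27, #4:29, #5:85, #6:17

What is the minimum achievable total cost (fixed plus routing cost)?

Open {W-α, W-γ}: assign each demand point to its cheapest open site.
  #1→W-γ 28, #2→W-γ 39, #3→W-γ 27, #4→W-γ 29, #5→W-α 45, #6→W-γ 17
  routing cost 185, fixed 73 → total 258.
Compare {W-β, W-γ}: routing cost 199 + fixed 67 = 266.
Compare {W-γ}: routing cost 225 + fixed 44 = 269.
Compare {W-α, W-β}: routing cost 218 + fixed 52 = 270.
All other subsets cost ≥ 266. Minimum total cost: 258.

258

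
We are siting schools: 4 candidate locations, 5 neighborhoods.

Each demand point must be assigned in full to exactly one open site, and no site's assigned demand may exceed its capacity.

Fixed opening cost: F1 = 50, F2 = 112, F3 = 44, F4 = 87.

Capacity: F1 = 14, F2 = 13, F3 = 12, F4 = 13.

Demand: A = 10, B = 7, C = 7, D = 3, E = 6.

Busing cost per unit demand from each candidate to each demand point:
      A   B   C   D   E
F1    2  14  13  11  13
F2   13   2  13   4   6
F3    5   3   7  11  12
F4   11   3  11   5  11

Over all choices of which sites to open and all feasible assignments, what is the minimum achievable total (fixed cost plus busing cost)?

Open {F1, F2, F3}; cheapest assignment that respects the capacities:
  F1 (cap 14, load 13): A, D — cost 10×2 + 3×11 = 53
  F2 (cap 13, load 13): B, E — cost 7×2 + 6×6 = 50
  F3 (cap 12, load 7): C — cost 7×7 = 49
  Shipping 152, fixed 206 → total 358.
  Any other capacity-feasible assignment to {F1, F2, F3} ships for at least 152.
Compare {F1, F3, F4}: its best feasible assignment gives total 370.
Compare {F1, F2, F4}: its best feasible assignment gives total 411.
Every other set of open sites that can feasibly serve all demand totals ≥ 370 even under its best assignment. Minimum: 358.

358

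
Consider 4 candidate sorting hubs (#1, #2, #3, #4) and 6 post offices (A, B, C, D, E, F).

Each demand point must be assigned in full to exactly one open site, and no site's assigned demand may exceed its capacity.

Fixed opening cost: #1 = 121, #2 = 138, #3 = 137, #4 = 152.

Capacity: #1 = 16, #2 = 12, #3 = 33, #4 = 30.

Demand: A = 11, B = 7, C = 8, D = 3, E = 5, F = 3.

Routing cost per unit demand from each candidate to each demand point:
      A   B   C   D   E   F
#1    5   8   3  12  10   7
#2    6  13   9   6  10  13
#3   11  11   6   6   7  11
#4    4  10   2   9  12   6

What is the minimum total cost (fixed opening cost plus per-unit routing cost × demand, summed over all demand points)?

Open {#1, #4}; cheapest assignment that respects the capacities:
  #1 (cap 16, load 12): B, E — cost 7×8 + 5×10 = 106
  #4 (cap 30, load 25): A, C, D, F — cost 11×4 + 8×2 + 3×9 + 3×6 = 105
  Shipping 211, fixed 273 → total 484.
  Any other capacity-feasible assignment to {#1, #4} ships for at least 211.
Compare {#3, #4}: its best feasible assignment gives total 490.
Compare {#2, #4}: its best feasible assignment gives total 506.
Every other set of open sites that can feasibly serve all demand totals ≥ 490 even under its best assignment. Minimum: 484.

484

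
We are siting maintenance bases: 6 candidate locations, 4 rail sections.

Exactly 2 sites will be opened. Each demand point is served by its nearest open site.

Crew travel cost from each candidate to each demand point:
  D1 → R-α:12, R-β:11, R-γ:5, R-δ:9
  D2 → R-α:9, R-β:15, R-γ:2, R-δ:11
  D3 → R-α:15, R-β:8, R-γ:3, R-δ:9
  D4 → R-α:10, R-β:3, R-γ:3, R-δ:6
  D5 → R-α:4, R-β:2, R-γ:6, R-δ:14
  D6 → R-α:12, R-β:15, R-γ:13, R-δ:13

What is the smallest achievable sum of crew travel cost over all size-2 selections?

Open {D4, D5}.
  R-α→D5 4, R-β→D5 2, R-γ→D4 3, R-δ→D4 6  ⇒ total 15.
Compare {D3, D5}: total 18.
Compare {D2, D5}: total 19.
No size-2 selection does better; minimum is 15.

15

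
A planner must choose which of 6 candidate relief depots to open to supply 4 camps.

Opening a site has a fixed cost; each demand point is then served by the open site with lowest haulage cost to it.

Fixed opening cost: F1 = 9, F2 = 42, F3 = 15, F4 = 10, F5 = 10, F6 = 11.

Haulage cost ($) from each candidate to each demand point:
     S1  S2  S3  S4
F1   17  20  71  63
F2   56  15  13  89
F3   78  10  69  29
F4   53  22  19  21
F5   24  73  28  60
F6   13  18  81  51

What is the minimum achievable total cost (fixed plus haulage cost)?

92

Open {F4, F6}: assign each demand point to its cheapest open site.
  S1→F6 13, S2→F6 18, S3→F4 19, S4→F4 21
  haulage cost 71, fixed 21 → total 92.
Compare {F1, F4}: haulage cost 77 + fixed 19 = 96.
Compare {F3, F4, F6}: haulage cost 63 + fixed 36 = 99.
Compare {F1, F3, F4}: haulage cost 67 + fixed 34 = 101.
All other subsets cost ≥ 96. Minimum total cost: 92.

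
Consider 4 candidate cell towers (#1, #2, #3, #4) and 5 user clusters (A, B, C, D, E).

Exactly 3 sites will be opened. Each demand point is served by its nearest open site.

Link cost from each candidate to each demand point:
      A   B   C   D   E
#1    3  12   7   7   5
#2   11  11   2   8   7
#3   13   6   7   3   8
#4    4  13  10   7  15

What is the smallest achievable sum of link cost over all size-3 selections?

19

Open {#1, #2, #3}.
  A→#1 3, B→#3 6, C→#2 2, D→#3 3, E→#1 5  ⇒ total 19.
Compare {#2, #3, #4}: total 22.
Compare {#1, #3, #4}: total 24.
No size-3 selection does better; minimum is 19.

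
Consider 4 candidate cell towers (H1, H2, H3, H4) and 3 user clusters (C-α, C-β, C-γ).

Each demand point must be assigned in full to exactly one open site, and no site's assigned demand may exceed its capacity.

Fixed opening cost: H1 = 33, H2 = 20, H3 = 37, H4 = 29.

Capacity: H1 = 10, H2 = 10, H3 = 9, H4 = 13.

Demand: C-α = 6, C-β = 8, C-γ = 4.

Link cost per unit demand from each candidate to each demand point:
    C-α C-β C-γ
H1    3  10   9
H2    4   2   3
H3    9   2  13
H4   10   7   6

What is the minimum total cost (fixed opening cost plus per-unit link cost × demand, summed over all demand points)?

Open {H2, H3}; cheapest assignment that respects the capacities:
  H2 (cap 10, load 10): C-α, C-γ — cost 6×4 + 4×3 = 36
  H3 (cap 9, load 8): C-β — cost 8×2 = 16
  Shipping 52, fixed 57 → total 109.
  Any other capacity-feasible assignment to {H2, H3} ships for at least 52.
Compare {H1, H2}: its best feasible assignment gives total 123.
Compare {H1, H2, H3}: its best feasible assignment gives total 136.
Every other set of open sites that can feasibly serve all demand totals ≥ 123 even under its best assignment. Minimum: 109.

109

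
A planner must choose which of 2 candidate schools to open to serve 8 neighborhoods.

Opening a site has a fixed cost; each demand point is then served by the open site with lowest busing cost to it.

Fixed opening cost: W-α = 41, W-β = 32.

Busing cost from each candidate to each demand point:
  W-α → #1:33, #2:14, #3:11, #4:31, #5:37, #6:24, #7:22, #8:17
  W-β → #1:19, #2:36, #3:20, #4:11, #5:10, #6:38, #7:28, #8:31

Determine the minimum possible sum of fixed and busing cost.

Open {W-α, W-β}: assign each demand point to its cheapest open site.
  #1→W-β 19, #2→W-α 14, #3→W-α 11, #4→W-β 11, #5→W-β 10, #6→W-α 24, #7→W-α 22, #8→W-α 17
  busing cost 128, fixed 73 → total 201.
Compare {W-β}: busing cost 193 + fixed 32 = 225.
Compare {W-α}: busing cost 189 + fixed 41 = 230.

201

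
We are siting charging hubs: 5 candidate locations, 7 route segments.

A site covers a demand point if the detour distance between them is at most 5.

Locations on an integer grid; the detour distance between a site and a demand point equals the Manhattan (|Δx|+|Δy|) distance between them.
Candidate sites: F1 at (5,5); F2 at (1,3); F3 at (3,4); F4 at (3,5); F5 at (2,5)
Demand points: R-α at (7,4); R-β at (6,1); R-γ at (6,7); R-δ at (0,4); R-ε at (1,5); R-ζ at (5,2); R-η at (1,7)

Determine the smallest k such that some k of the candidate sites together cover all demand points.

Coverage sets (demand points within 5 of each site):
  F1: {R-α, R-β, R-γ, R-ε, R-ζ}
  F2: {R-δ, R-ε, R-ζ, R-η}
  F3: {R-α, R-δ, R-ε, R-ζ, R-η}
  F4: {R-α, R-γ, R-δ, R-ε, R-ζ, R-η}
  F5: {R-δ, R-ε, R-η}
No single site covers all 7 demand points.
But {F1, F2} covers everything, so the minimum is 2.

2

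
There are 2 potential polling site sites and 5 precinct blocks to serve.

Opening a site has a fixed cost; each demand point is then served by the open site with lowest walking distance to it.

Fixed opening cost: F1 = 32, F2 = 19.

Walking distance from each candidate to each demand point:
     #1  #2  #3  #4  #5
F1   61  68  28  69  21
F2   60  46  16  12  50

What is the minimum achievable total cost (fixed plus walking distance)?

Open {F2}: assign each demand point to its cheapest open site.
  #1→F2 60, #2→F2 46, #3→F2 16, #4→F2 12, #5→F2 50
  walking distance 184, fixed 19 → total 203.
Compare {F1, F2}: walking distance 155 + fixed 51 = 206.
Compare {F1}: walking distance 247 + fixed 32 = 279.

203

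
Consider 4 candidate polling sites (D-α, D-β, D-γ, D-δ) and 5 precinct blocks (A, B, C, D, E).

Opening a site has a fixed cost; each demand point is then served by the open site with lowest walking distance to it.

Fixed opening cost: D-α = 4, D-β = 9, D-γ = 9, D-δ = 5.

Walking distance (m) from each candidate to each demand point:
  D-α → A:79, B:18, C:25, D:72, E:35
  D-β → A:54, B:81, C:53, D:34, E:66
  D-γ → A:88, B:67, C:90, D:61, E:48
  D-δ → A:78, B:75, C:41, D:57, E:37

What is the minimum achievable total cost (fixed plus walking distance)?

Open {D-α, D-β}: assign each demand point to its cheapest open site.
  A→D-β 54, B→D-α 18, C→D-α 25, D→D-β 34, E→D-α 35
  walking distance 166, fixed 13 → total 179.
Compare {D-α, D-β, D-δ}: walking distance 166 + fixed 18 = 184.
Compare {D-α, D-β, D-γ}: walking distance 166 + fixed 22 = 188.
Compare {D-α, D-β, D-γ, D-δ}: walking distance 166 + fixed 27 = 193.
All other subsets cost ≥ 184. Minimum total cost: 179.

179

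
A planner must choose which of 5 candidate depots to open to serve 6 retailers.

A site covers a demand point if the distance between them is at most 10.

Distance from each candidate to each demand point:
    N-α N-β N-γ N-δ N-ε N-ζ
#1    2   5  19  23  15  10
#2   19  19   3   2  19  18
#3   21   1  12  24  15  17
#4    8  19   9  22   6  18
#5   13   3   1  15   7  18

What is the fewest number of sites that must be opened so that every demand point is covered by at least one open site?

Coverage sets (demand points within 10 of each site):
  #1: {N-α, N-β, N-ζ}
  #2: {N-γ, N-δ}
  #3: {N-β}
  #4: {N-α, N-γ, N-ε}
  #5: {N-β, N-γ, N-ε}
No 2 sites suffice: every size-2 union leaves at least one demand point uncovered.
But {#1, #2, #4} covers everything, so the minimum is 3.

3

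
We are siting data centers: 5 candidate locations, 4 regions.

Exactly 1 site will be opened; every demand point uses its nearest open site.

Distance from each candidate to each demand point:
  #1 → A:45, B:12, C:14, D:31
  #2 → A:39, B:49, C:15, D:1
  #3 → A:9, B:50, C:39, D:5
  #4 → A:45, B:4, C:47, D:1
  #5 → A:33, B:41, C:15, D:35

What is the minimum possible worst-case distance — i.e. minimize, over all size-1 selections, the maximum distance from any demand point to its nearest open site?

Open {#5}.
  Farthest demand point is B at distance 41 (to #5); all others are ≤ 41.
With {#1} the worst case is 45.
With {#4} the worst case is 47.
No size-1 selection achieves below 41.

41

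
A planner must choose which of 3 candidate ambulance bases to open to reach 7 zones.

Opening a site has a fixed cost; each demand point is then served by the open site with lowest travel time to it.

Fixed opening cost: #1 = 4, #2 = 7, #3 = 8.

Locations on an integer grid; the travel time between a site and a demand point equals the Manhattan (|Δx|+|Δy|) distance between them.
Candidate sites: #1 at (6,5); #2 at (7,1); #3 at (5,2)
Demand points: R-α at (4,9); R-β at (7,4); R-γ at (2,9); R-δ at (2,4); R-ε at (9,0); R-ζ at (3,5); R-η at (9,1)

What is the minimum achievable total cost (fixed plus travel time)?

40

Open {#1, #2}: assign each demand point to its cheapest open site.
  R-α→#1 6, R-β→#1 2, R-γ→#1 8, R-δ→#1 5, R-ε→#2 3, R-ζ→#1 3, R-η→#2 2
  travel time 29, fixed 11 → total 40.
Compare {#1}: travel time 39 + fixed 4 = 43.
Compare {#1, #3}: travel time 35 + fixed 12 = 47.
Compare {#1, #2, #3}: travel time 29 + fixed 19 = 48.
All other subsets cost ≥ 43. Minimum total cost: 40.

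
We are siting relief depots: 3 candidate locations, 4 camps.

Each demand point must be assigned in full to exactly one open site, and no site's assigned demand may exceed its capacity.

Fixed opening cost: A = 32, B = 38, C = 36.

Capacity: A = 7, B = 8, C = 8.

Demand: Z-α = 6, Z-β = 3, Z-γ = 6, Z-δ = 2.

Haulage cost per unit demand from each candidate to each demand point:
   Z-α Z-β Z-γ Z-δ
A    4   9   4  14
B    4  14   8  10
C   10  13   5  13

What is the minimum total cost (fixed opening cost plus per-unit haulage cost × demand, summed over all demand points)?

Open {A, B, C}; cheapest assignment that respects the capacities:
  A (cap 7, load 3): Z-β — cost 3×9 = 27
  B (cap 8, load 8): Z-α, Z-δ — cost 6×4 + 2×10 = 44
  C (cap 8, load 6): Z-γ — cost 6×5 = 30
  Shipping 101, fixed 106 → total 207.
  Any other capacity-feasible assignment to {A, B, C} ships for at least 101.
Total demand is 17 and no other set of sites has combined capacity ≥ 17, so {A, B, C} is the only feasible choice of open sites. Minimum: 207.

207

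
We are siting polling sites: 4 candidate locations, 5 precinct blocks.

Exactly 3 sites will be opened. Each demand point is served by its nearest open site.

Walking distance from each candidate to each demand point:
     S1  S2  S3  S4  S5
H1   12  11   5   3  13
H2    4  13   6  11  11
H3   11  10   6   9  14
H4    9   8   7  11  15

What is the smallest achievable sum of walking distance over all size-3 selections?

Open {H1, H2, H4}.
  S1→H2 4, S2→H4 8, S3→H1 5, S4→H1 3, S5→H2 11  ⇒ total 31.
Compare {H1, H2, H3}: total 33.
Compare {H1, H3, H4}: total 38.
No size-3 selection does better; minimum is 31.

31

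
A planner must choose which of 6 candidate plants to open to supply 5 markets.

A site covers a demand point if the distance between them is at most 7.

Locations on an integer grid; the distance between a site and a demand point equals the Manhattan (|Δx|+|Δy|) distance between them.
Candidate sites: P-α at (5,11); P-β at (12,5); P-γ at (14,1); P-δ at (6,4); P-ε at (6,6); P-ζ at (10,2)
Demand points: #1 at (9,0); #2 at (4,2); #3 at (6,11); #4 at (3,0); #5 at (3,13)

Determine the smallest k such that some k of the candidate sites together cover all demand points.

2

Coverage sets (demand points within 7 of each site):
  P-α: {#3, #5}
  P-β: {}
  P-γ: {#1}
  P-δ: {#1, #2, #3, #4}
  P-ε: {#2, #3}
  P-ζ: {#1, #2}
No single site covers all 5 demand points.
But {P-α, P-δ} covers everything, so the minimum is 2.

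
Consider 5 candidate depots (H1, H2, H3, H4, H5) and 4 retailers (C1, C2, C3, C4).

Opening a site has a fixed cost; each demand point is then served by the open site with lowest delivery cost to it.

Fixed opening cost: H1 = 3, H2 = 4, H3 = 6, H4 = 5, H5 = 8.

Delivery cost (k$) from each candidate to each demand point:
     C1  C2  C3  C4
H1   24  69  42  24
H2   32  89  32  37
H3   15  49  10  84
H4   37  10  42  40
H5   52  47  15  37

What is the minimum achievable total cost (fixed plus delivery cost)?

Open {H1, H3, H4}: assign each demand point to its cheapest open site.
  C1→H3 15, C2→H4 10, C3→H3 10, C4→H1 24
  delivery cost 59, fixed 14 → total 73.
Compare {H1, H2, H3, H4}: delivery cost 59 + fixed 18 = 77.
Compare {H1, H3, H4, H5}: delivery cost 59 + fixed 22 = 81.
Compare {H1, H2, H3, H4, H5}: delivery cost 59 + fixed 26 = 85.
All other subsets cost ≥ 77. Minimum total cost: 73.

73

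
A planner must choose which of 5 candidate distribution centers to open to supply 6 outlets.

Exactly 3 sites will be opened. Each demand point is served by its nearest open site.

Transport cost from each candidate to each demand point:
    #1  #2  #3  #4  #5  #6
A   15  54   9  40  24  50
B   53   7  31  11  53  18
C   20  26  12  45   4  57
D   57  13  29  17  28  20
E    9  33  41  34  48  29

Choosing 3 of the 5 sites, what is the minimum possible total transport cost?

61

Open {B, C, E}.
  #1→E 9, #2→B 7, #3→C 12, #4→B 11, #5→C 4, #6→B 18  ⇒ total 61.
Compare {A, B, C}: total 64.
Compare {B, C, D}: total 72.
No size-3 selection does better; minimum is 61.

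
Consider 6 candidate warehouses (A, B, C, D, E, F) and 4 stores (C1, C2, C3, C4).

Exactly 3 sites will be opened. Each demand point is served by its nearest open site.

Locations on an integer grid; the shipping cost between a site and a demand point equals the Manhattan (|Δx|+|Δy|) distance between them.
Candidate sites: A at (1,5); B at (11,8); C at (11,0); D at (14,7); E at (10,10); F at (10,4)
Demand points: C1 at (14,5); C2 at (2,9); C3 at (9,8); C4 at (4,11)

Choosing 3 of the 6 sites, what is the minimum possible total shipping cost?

17

Open {A, D, E}.
  C1→D 2, C2→A 5, C3→E 3, C4→E 7  ⇒ total 17.
Compare {A, B, D}: total 18.
Compare {A, B, E}: total 20.
No size-3 selection does better; minimum is 17.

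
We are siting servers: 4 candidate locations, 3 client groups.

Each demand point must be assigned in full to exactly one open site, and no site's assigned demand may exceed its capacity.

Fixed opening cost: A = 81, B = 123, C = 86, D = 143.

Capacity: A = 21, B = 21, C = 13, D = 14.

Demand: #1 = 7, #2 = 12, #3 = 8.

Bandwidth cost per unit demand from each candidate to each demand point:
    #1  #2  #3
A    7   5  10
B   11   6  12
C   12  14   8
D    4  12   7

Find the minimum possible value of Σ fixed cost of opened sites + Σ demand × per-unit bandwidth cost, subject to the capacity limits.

Open {A, C}; cheapest assignment that respects the capacities:
  A (cap 21, load 19): #1, #2 — cost 7×7 + 12×5 = 109
  C (cap 13, load 8): #3 — cost 8×8 = 64
  Shipping 173, fixed 167 → total 340.
  Any other capacity-feasible assignment to {A, C} ships for at least 173.
Compare {A, D}: its best feasible assignment gives total 389.
Compare {A, B}: its best feasible assignment gives total 405.
Every other set of open sites that can feasibly serve all demand totals ≥ 389 even under its best assignment. Minimum: 340.

340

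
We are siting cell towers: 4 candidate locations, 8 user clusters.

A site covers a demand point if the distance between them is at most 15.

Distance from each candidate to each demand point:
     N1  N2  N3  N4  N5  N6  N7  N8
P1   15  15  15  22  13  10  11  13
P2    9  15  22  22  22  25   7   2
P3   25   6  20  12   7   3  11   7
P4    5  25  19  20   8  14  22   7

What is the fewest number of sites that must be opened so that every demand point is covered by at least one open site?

2

Coverage sets (demand points within 15 of each site):
  P1: {N1, N2, N3, N5, N6, N7, N8}
  P2: {N1, N2, N7, N8}
  P3: {N2, N4, N5, N6, N7, N8}
  P4: {N1, N5, N6, N8}
No single site covers all 8 demand points.
But {P1, P3} covers everything, so the minimum is 2.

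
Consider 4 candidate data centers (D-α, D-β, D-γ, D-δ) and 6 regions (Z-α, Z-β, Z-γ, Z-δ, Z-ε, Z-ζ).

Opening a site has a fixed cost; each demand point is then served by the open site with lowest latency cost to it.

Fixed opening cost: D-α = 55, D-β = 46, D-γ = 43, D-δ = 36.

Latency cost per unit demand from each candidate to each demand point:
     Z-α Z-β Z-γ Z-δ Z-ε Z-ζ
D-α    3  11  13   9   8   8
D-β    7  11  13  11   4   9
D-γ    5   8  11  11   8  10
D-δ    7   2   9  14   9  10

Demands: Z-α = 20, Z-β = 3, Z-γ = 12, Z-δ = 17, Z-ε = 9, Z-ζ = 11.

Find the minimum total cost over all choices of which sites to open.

Open {D-α, D-δ}: assign each demand point to its cheapest open site.
  Z-α→D-α 20×3=60, Z-β→D-δ 3×2=6, Z-γ→D-δ 12×9=108, Z-δ→D-α 17×9=153, Z-ε→D-α 9×8=72, Z-ζ→D-α 11×8=88
  latency cost 487, fixed 91 → total 578.
Compare {D-α, D-β, D-δ}: latency cost 451 + fixed 137 = 588.
Compare {D-α}: latency cost 562 + fixed 55 = 617.
Compare {D-α, D-γ, D-δ}: latency cost 487 + fixed 134 = 621.
All other subsets cost ≥ 588. Minimum total cost: 578.

578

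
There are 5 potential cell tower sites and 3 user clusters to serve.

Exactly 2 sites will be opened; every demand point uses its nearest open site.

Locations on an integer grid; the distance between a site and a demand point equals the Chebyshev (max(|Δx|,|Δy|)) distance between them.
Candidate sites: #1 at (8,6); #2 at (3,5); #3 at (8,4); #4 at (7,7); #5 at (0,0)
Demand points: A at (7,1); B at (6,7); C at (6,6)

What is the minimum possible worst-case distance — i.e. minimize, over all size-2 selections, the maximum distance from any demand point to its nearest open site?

Open {#1, #3}.
  Farthest demand point is A at distance 3 (to #3); all others are ≤ 3.
With {#2, #3} the worst case is 3.
With {#3, #4} the worst case is 3.
No size-2 selection achieves below 3.

3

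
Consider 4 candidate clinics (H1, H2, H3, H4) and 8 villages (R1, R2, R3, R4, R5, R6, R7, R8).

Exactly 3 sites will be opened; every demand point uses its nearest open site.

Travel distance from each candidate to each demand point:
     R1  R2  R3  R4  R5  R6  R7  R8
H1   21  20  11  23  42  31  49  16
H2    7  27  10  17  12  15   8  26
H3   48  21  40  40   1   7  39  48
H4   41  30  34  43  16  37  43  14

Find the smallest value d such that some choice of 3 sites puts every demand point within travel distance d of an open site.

20

Open {H1, H2, H3}.
  Farthest demand point is R2 at travel distance 20 (to H1); all others are ≤ 20.
With {H1, H2, H4} the worst case is 20.
With {H2, H3, H4} the worst case is 21.
No size-3 selection achieves below 20.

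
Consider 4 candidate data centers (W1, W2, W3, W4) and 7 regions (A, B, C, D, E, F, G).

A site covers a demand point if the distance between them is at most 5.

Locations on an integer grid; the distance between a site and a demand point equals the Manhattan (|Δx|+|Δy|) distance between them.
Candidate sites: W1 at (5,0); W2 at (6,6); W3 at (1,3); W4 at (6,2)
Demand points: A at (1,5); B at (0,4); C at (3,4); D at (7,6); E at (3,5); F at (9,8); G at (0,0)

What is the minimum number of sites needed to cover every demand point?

2

Coverage sets (demand points within 5 of each site):
  W1: {G}
  W2: {C, D, E, F}
  W3: {A, B, C, E, G}
  W4: {C, D}
No single site covers all 7 demand points.
But {W2, W3} covers everything, so the minimum is 2.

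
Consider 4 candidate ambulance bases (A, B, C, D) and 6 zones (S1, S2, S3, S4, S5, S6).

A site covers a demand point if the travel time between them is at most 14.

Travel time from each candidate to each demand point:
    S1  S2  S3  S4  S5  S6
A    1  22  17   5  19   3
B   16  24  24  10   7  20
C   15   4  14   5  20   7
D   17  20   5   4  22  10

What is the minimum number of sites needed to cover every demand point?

Coverage sets (demand points within 14 of each site):
  A: {S1, S4, S6}
  B: {S4, S5}
  C: {S2, S3, S4, S6}
  D: {S3, S4, S6}
No 2 sites suffice: every size-2 union leaves at least one demand point uncovered.
But {A, B, C} covers everything, so the minimum is 3.

3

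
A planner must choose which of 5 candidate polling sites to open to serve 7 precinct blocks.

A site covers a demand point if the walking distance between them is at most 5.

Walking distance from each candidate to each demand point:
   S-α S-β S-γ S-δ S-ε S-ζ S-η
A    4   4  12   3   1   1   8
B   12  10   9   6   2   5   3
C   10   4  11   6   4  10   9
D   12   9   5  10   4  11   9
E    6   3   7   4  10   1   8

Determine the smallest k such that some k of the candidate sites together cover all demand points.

Coverage sets (demand points within 5 of each site):
  A: {S-α, S-β, S-δ, S-ε, S-ζ}
  B: {S-ε, S-ζ, S-η}
  C: {S-β, S-ε}
  D: {S-γ, S-ε}
  E: {S-β, S-δ, S-ζ}
No 2 sites suffice: every size-2 union leaves at least one demand point uncovered.
But {A, B, D} covers everything, so the minimum is 3.

3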